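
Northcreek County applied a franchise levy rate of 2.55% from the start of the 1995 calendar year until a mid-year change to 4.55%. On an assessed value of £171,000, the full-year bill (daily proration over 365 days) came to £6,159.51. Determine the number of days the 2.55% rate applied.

Let d = days at the first rate; then 365 − d days at the second rate.
£171,000 × [2.55%·d + 4.55%·(365−d)] / 365 = £6,159.51
Solving gives d = 173, so the new rate took effect on 23 June 1995.

173 days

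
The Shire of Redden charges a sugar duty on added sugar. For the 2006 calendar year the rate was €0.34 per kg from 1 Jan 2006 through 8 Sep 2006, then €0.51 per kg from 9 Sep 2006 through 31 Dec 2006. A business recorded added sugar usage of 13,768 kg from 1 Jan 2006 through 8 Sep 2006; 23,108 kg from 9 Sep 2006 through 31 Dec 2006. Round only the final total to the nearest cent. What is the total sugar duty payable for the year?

1 Jan – 8 Sep 2006: 13,768 kg at €0.34/kg → €4,681.12
9 Sep – 31 Dec 2006: 23,108 kg at €0.51/kg → €11,785.08

€16,466.20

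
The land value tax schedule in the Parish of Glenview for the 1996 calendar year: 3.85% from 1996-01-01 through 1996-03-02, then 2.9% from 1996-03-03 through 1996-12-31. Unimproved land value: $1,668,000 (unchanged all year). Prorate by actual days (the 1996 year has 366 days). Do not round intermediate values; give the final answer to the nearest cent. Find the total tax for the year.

1996-01-01 to 1996-03-02: 62 days at 3.85% → $1,668,000 × 3.85% × 62/366 = $10,878.4590
1996-03-03 to 1996-12-31: 304 days at 2.9% → $1,668,000 × 2.9% × 304/366 = $40,177.8361
Total = $51,056.2951

$51,056.30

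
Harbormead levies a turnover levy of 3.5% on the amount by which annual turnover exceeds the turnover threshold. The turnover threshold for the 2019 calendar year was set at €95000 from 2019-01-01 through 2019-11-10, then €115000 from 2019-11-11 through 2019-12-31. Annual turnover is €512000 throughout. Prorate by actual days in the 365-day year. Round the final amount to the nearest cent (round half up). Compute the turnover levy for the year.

2019-01-01 to 2019-11-10: 314 days, exemption €95000 → (€512000 − €95000) × 3.5% × 314/365 = €12555.6986
2019-11-11 to 2019-12-31: 51 days, exemption €115000 → (€512000 − €115000) × 3.5% × 51/365 = €1941.4932
Total = €14497.1918

€14497.19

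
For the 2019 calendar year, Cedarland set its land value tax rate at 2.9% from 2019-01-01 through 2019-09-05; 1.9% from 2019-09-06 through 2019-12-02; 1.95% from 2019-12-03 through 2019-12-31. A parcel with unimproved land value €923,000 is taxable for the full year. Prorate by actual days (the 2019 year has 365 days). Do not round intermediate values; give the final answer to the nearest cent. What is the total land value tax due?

€23,845.01

2019-01-01 to 2019-09-05: 248 days at 2.9% → €923,000 × 2.9% × 248/365 = €18,186.8932
2019-09-06 to 2019-12-02: 88 days at 1.9% → €923,000 × 1.9% × 88/365 = €4,228.0986
2019-12-03 to 2019-12-31: 29 days at 1.95% → €923,000 × 1.95% × 29/365 = €1,430.0178
Total = €23,845.0096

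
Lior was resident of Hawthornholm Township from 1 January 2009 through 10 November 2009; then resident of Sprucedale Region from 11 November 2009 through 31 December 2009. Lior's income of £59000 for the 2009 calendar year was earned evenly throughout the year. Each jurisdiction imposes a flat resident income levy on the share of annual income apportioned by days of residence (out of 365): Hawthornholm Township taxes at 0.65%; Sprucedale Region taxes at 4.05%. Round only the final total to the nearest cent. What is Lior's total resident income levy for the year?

Hawthornholm Township, 1 January – 10 November 2009: 314 days → £59000 × 0.65% × 314/365 = £329.9151
Sprucedale Region, 11 November – 31 December 2009: 51 days → £59000 × 4.05% × 51/365 = £333.8753
Total = £663.7904

£663.79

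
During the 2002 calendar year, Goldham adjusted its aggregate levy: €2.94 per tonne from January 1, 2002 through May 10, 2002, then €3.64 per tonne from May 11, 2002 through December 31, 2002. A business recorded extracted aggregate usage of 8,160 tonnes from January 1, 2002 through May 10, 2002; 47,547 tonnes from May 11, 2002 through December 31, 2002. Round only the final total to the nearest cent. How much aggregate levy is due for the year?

January 1 – May 10, 2002: 8,160 tonnes at €2.94/tonne → €23990.40
May 11 – December 31, 2002: 47,547 tonnes at €3.64/tonne → €173071.08

€197061.48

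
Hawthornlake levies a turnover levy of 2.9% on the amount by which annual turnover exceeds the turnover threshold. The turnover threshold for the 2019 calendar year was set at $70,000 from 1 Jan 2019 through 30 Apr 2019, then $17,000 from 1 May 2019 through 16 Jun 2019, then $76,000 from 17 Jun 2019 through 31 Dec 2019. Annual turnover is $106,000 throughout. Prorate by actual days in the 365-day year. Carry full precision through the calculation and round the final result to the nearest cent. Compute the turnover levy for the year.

$1,147.53

1 Jan – 30 Apr 2019: 120 days, exemption $70,000 → ($106,000 − $70,000) × 2.9% × 120/365 = $343.2329
1 May – 16 Jun 2019: 47 days, exemption $17,000 → ($106,000 − $17,000) × 2.9% × 47/365 = $332.3479
17 Jun – 31 Dec 2019: 198 days, exemption $76,000 → ($106,000 − $76,000) × 2.9% × 198/365 = $471.9452
Total = $1,147.5260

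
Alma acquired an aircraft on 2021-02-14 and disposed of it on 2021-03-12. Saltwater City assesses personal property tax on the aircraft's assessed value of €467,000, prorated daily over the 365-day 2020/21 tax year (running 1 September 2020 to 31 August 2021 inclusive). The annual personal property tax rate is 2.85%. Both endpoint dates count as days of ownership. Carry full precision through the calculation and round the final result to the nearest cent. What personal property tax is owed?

€984.54

Days held (2021-02-14 to 2021-03-12): 27 out of 365
Tax = €467,000 × 2.85% × 27/365 = €984.5384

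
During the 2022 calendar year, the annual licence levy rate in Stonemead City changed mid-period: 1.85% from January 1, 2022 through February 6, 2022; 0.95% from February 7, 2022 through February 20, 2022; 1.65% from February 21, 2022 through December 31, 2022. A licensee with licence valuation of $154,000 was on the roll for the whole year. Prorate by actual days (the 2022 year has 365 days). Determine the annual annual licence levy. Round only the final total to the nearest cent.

January 1 – February 6, 2022: 37 days at 1.85% → $154,000 × 1.85% × 37/365 = $288.8027
February 7 – February 20, 2022: 14 days at 0.95% → $154,000 × 0.95% × 14/365 = $56.1151
February 21 – December 31, 2022: 314 days at 1.65% → $154,000 × 1.65% × 314/365 = $2,185.9562
Total = $2,530.8740

$2,530.87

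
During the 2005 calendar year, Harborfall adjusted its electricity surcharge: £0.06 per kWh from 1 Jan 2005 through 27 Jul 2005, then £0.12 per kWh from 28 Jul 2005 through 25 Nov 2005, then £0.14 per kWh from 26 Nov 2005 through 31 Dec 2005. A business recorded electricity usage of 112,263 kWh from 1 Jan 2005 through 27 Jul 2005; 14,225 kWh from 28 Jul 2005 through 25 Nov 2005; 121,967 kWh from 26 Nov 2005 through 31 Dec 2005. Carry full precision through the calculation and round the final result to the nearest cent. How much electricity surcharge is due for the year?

£25,518.16

1 Jan – 27 Jul 2005: 112,263 kWh at £0.06/kWh → £6,735.78
28 Jul – 25 Nov 2005: 14,225 kWh at £0.12/kWh → £1,707.00
26 Nov – 31 Dec 2005: 121,967 kWh at £0.14/kWh → £17,075.38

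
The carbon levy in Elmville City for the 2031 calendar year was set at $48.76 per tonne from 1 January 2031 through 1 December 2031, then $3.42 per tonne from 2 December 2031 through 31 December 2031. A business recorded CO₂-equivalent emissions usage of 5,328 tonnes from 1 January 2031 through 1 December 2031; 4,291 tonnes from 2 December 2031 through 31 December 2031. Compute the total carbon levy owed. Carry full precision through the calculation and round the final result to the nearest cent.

1 January – 1 December 2031: 5,328 tonnes at $48.76/tonne → $259,793.28
2 December – 31 December 2031: 4,291 tonnes at $3.42/tonne → $14,675.22

$274,468.50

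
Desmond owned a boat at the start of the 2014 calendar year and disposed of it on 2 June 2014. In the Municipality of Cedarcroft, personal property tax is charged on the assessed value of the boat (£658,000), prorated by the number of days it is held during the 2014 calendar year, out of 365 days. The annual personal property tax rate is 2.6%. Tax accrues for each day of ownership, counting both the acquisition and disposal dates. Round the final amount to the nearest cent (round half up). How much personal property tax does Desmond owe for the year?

Days held (1 January – 2 June 2014): 153 out of 365
Tax = £658,000 × 2.6% × 153/365 = £7,171.2986

£7,171.30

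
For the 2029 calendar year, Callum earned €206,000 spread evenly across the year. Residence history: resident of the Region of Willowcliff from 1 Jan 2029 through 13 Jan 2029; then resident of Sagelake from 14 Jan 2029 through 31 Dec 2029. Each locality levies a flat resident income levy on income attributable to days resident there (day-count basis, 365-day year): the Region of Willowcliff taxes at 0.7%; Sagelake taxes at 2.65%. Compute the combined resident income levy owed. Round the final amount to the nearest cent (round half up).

€5,315.93

The Region of Willowcliff, 1 Jan – 13 Jan 2029: 13 days → €206,000 × 0.7% × 13/365 = €51.3589
Sagelake, 14 Jan – 31 Dec 2029: 352 days → €206,000 × 2.65% × 352/365 = €5,264.5699
Total = €5,315.9288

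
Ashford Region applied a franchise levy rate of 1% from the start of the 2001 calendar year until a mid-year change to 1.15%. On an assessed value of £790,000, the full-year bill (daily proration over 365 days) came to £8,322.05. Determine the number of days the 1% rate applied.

Let d = days at the first rate; then 365 − d days at the second rate.
£790,000 × [1%·d + 1.15%·(365−d)] / 365 = £8,322.05
Solving gives d = 235, so the new rate took effect on 24 August 2001.

235 days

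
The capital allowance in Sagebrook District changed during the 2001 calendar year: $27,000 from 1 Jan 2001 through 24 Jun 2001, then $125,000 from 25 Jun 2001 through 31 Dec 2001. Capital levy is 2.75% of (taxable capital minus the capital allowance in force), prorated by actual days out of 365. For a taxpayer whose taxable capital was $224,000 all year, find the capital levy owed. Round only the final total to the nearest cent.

$4,014.62

1 Jan – 24 Jun 2001: 175 days, exemption $27,000 → ($224,000 − $27,000) × 2.75% × 175/365 = $2,597.4315
25 Jun – 31 Dec 2001: 190 days, exemption $125,000 → ($224,000 − $125,000) × 2.75% × 190/365 = $1,417.1918
Total = $4,014.6233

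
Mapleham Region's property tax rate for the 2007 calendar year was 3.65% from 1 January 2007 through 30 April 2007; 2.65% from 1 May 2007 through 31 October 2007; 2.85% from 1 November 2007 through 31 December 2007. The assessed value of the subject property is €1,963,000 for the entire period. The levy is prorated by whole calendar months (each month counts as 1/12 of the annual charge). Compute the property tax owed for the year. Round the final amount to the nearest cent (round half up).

1 January – 30 April 2007: 4 months at 3.65% → €1,963,000 × 3.65% × 4/12 = €23,883.1667
1 May – 31 October 2007: 6 months at 2.65% → €1,963,000 × 2.65% × 6/12 = €26,009.7500
1 November – 31 December 2007: 2 months at 2.85% → €1,963,000 × 2.85% × 2/12 = €9,324.2500
Total = €59,217.1667

€59,217.17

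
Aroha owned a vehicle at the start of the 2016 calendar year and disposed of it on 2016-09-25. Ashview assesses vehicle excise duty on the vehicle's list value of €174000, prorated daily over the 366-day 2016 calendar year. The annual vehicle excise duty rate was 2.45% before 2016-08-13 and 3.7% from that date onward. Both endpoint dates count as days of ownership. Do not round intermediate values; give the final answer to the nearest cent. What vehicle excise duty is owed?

2016-01-01 to 2016-08-12: 225 days at 2.45% → €174000 × 2.45% × 225/366 = €2620.6967
2016-08-13 to 2016-09-25: 44 days at 3.7% → €174000 × 3.7% × 44/366 = €773.9672
Total = €3394.6639

€3394.66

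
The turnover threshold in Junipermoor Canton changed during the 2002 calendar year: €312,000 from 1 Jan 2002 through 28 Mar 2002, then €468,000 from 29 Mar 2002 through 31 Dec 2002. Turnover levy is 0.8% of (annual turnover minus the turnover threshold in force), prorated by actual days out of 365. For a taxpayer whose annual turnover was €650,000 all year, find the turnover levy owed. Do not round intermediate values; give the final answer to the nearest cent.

€1,753.47

1 Jan – 28 Mar 2002: 87 days, exemption €312,000 → (€650,000 − €312,000) × 0.8% × 87/365 = €644.5151
29 Mar – 31 Dec 2002: 278 days, exemption €468,000 → (€650,000 − €468,000) × 0.8% × 278/365 = €1,108.9534
Total = €1,753.4685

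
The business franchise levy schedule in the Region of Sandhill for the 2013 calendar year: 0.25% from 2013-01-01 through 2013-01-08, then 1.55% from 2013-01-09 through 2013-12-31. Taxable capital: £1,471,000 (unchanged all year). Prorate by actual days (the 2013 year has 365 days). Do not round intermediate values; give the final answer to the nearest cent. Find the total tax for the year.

2013-01-01 to 2013-01-08: 8 days at 0.25% → £1,471,000 × 0.25% × 8/365 = £80.6027
2013-01-09 to 2013-12-31: 357 days at 1.55% → £1,471,000 × 1.55% × 357/365 = £22,300.7630
Total = £22,381.3658

£22,381.37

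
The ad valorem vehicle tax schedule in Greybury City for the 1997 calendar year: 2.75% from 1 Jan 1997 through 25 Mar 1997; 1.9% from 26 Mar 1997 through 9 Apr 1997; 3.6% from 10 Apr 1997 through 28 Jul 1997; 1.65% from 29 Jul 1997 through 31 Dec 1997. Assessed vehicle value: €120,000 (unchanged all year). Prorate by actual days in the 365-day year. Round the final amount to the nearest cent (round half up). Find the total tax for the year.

€3,001.32

1 Jan – 25 Mar 1997: 84 days at 2.75% → €120,000 × 2.75% × 84/365 = €759.4521
26 Mar – 9 Apr 1997: 15 days at 1.9% → €120,000 × 1.9% × 15/365 = €93.6986
10 Apr – 28 Jul 1997: 110 days at 3.6% → €120,000 × 3.6% × 110/365 = €1,301.9178
29 Jul – 31 Dec 1997: 156 days at 1.65% → €120,000 × 1.65% × 156/365 = €846.2466
Total = €3,001.3151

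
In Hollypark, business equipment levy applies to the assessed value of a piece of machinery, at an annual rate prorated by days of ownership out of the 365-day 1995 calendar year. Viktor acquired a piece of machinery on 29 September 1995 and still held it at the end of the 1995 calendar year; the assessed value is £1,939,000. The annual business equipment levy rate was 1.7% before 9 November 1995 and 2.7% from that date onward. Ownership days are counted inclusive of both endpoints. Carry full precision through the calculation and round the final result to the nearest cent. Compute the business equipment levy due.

29 September – 8 November 1995: 41 days at 1.7% → £1,939,000 × 1.7% × 41/365 = £3,702.6932
9 November – 31 December 1995: 53 days at 2.7% → £1,939,000 × 2.7% × 53/365 = £7,601.9425
Total = £11,304.6356

£11,304.64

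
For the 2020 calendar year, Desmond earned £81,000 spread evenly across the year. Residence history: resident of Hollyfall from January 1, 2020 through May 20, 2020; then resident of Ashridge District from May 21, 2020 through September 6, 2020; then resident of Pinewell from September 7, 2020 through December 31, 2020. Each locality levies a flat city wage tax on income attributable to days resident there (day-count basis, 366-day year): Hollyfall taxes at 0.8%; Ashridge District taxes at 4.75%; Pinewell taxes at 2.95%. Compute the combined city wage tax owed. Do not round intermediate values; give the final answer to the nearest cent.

£2,152.81

Hollyfall, January 1 – May 20, 2020: 141 days → £81,000 × 0.8% × 141/366 = £249.6393
Ashridge District, May 21 – September 6, 2020: 109 days → £81,000 × 4.75% × 109/366 = £1,145.8402
Pinewell, September 7 – December 31, 2020: 116 days → £81,000 × 2.95% × 116/366 = £757.3279
Total = £2,152.8074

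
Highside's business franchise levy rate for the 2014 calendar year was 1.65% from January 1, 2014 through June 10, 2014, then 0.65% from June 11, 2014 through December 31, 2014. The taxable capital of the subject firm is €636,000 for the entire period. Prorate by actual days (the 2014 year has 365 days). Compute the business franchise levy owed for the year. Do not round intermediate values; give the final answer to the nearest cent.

€6,939.37

January 1 – June 10, 2014: 161 days at 1.65% → €636,000 × 1.65% × 161/365 = €4,628.8603
June 11 – December 31, 2014: 204 days at 0.65% → €636,000 × 0.65% × 204/365 = €2,310.5096
Total = €6,939.3699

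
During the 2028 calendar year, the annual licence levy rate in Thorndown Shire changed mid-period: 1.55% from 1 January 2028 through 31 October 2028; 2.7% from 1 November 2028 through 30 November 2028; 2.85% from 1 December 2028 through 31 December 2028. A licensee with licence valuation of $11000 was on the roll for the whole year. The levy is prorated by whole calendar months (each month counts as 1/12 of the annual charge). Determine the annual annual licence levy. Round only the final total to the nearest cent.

1 January – 31 October 2028: 10 months at 1.55% → $11000 × 1.55% × 10/12 = $142.0833
1 November – 30 November 2028: 1 month at 2.7% → $11000 × 2.7% × 1/12 = $24.7500
1 December – 31 December 2028: 1 month at 2.85% → $11000 × 2.85% × 1/12 = $26.1250
Total = $192.9583

$192.96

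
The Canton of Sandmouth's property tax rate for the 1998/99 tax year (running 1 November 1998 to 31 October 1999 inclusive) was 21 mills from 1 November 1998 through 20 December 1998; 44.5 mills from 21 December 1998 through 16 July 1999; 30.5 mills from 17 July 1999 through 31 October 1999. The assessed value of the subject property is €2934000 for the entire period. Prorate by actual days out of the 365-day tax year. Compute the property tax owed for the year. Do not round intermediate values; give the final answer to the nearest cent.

1 November – 20 December 1998: 50 days at 21 mills → €2934000 × 2.1% × 50/365 = €8440.2740
21 December 1998 – 16 July 1999: 208 days at 44.5 mills → €2934000 × 4.45% × 208/365 = €74403.0247
17 July – 31 October 1999: 107 days at 30.5 mills → €2934000 × 3.05% × 107/365 = €26233.1753
Total = €109076.4740

€109076.47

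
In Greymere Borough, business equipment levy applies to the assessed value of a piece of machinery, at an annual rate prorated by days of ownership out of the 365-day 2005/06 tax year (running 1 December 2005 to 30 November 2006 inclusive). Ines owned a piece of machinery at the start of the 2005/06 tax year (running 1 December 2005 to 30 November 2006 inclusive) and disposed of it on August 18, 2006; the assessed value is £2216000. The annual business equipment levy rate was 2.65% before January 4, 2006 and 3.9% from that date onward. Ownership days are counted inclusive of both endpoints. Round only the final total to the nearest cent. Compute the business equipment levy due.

£59218.81

December 1, 2005 – January 3, 2006: 34 days at 2.65% → £2216000 × 2.65% × 34/365 = £5470.1808
January 4 – August 18, 2006: 227 days at 3.9% → £2216000 × 3.9% × 227/365 = £53748.6247
Total = £59218.8055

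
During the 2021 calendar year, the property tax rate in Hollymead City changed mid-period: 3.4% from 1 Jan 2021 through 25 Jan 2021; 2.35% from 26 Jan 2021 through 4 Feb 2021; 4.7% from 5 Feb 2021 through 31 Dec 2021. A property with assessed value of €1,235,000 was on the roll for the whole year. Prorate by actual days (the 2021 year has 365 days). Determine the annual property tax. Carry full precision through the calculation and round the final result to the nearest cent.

€56,150.21

1 Jan – 25 Jan 2021: 25 days at 3.4% → €1,235,000 × 3.4% × 25/365 = €2,876.0274
26 Jan – 4 Feb 2021: 10 days at 2.35% → €1,235,000 × 2.35% × 10/365 = €795.1370
5 Feb – 31 Dec 2021: 330 days at 4.7% → €1,235,000 × 4.7% × 330/365 = €52,479.0411
Total = €56,150.2055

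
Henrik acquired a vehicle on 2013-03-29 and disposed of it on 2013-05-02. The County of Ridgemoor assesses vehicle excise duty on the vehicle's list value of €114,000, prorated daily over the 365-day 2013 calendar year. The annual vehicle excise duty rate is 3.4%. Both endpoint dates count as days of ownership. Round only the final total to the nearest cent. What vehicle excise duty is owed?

€371.67

Days held (2013-03-29 to 2013-05-02): 35 out of 365
Tax = €114,000 × 3.4% × 35/365 = €371.6712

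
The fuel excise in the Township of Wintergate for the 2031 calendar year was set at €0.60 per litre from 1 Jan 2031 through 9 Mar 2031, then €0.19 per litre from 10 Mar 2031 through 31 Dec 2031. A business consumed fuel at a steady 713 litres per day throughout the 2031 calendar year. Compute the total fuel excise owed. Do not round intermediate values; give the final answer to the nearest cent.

€69,324.99

1 Jan – 9 Mar 2031: 68 days × 713 litres/day = 48,484 litres at €0.60/litre → €29,090.40
10 Mar – 31 Dec 2031: 297 days × 713 litres/day = 211,761 litres at €0.19/litre → €40,234.59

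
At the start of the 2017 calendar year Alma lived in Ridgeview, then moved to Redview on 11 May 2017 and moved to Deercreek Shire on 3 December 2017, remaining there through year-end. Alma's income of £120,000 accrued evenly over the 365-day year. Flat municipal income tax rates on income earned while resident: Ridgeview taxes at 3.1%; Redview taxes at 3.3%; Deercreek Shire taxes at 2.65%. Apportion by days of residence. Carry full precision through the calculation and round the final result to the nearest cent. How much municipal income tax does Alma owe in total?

Ridgeview, 1 January – 10 May 2017: 130 days → £120,000 × 3.1% × 130/365 = £1,324.9315
Redview, 11 May – 2 December 2017: 206 days → £120,000 × 3.3% × 206/365 = £2,234.9589
Deercreek Shire, 3 December – 31 December 2017: 29 days → £120,000 × 2.65% × 29/365 = £252.6575
Total = £3,812.5479

£3,812.55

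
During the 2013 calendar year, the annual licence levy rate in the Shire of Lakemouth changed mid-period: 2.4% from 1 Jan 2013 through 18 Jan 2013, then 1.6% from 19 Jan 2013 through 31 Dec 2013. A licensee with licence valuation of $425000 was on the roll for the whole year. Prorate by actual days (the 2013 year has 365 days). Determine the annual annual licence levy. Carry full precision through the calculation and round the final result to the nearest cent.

1 Jan – 18 Jan 2013: 18 days at 2.4% → $425000 × 2.4% × 18/365 = $503.0137
19 Jan – 31 Dec 2013: 347 days at 1.6% → $425000 × 1.6% × 347/365 = $6464.6575
Total = $6967.6712

$6967.67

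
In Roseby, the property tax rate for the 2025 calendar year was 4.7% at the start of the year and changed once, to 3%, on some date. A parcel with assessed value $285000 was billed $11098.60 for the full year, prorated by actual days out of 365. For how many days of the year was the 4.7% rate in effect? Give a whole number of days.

Let d = days at the first rate; then 365 − d days at the second rate.
$285000 × [4.7%·d + 3%·(365−d)] / 365 = $11098.60
Solving gives d = 192, so the new rate took effect on 12 July 2025.

192 days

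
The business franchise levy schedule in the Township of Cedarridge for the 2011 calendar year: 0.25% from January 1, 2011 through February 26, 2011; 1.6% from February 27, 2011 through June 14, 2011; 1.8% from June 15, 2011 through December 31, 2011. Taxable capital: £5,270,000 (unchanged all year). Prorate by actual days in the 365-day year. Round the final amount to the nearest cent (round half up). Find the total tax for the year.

£78,985.03

January 1 – February 26, 2011: 57 days at 0.25% → £5,270,000 × 0.25% × 57/365 = £2,057.4658
February 27 – June 14, 2011: 108 days at 1.6% → £5,270,000 × 1.6% × 108/365 = £24,949.4795
June 15 – December 31, 2011: 200 days at 1.8% → £5,270,000 × 1.8% × 200/365 = £51,978.0822
Total = £78,985.0274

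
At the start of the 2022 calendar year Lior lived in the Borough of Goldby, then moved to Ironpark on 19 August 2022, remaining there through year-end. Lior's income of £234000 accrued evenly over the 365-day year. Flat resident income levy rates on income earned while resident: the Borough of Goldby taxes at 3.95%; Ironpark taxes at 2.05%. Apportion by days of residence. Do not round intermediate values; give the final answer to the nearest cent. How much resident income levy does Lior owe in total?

The Borough of Goldby, 1 January – 18 August 2022: 230 days → £234000 × 3.95% × 230/365 = £5824.3562
Ironpark, 19 August – 31 December 2022: 135 days → £234000 × 2.05% × 135/365 = £1774.2329
Total = £7598.5890

£7598.59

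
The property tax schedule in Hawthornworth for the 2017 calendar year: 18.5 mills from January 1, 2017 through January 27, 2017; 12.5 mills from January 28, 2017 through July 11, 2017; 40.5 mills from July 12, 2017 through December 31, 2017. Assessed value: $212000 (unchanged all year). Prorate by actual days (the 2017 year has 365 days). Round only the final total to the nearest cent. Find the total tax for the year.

$5557.59

January 1 – January 27, 2017: 27 days at 18.5 mills → $212000 × 1.85% × 27/365 = $290.1205
January 28 – July 11, 2017: 165 days at 12.5 mills → $212000 × 1.25% × 165/365 = $1197.9452
July 12 – December 31, 2017: 173 days at 40.5 mills → $212000 × 4.05% × 173/365 = $4069.5288
Total = $5557.5945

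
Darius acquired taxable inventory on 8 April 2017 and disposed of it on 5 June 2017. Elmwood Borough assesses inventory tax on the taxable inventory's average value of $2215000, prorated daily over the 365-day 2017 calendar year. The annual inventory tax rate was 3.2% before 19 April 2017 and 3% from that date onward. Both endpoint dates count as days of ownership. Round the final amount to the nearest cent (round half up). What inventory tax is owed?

$10874.74

8 April – 18 April 2017: 11 days at 3.2% → $2215000 × 3.2% × 11/365 = $2136.1096
19 April – 5 June 2017: 48 days at 3% → $2215000 × 3% × 48/365 = $8738.6301
Total = $10874.7397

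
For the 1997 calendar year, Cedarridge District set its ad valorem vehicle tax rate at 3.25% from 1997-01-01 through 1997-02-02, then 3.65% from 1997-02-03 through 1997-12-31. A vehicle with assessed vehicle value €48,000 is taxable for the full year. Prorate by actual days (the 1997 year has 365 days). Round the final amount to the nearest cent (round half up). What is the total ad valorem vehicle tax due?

€1,734.64

1997-01-01 to 1997-02-02: 33 days at 3.25% → €48,000 × 3.25% × 33/365 = €141.0411
1997-02-03 to 1997-12-31: 332 days at 3.65% → €48,000 × 3.65% × 332/365 = €1,593.6000
Total = €1,734.6411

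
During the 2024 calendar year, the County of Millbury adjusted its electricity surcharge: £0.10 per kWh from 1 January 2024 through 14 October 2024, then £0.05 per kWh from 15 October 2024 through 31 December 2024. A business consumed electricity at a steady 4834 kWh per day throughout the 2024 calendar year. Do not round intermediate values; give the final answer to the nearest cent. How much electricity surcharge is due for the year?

£158,071.80

1 January – 14 October 2024: 288 days × 4834 kWh/day = 1,392,192 kWh at £0.10/kWh → £139,219.20
15 October – 31 December 2024: 78 days × 4834 kWh/day = 377,052 kWh at £0.05/kWh → £18,852.60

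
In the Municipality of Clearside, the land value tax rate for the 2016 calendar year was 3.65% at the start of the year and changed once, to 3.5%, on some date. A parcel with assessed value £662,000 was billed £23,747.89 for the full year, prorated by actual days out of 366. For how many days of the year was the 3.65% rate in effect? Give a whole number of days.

Let d = days at the first rate; then 366 − d days at the second rate.
£662,000 × [3.65%·d + 3.5%·(366−d)] / 366 = £23,747.89
Solving gives d = 213, so the new rate took effect on August 1, 2016.

213 days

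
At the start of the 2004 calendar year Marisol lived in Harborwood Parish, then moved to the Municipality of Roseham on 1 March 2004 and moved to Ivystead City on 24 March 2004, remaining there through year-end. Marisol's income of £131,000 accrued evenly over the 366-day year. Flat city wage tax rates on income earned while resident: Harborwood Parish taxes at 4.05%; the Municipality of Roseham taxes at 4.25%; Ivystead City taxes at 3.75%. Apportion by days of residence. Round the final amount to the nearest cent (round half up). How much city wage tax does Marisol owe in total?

£5,018.09

Harborwood Parish, 1 January – 29 February 2004: 60 days → £131,000 × 4.05% × 60/366 = £869.7541
The Municipality of Roseham, 1 March – 23 March 2004: 23 days → £131,000 × 4.25% × 23/366 = £349.8702
Ivystead City, 24 March – 31 December 2004: 283 days → £131,000 × 3.75% × 283/366 = £3,798.4631
Total = £5,018.0874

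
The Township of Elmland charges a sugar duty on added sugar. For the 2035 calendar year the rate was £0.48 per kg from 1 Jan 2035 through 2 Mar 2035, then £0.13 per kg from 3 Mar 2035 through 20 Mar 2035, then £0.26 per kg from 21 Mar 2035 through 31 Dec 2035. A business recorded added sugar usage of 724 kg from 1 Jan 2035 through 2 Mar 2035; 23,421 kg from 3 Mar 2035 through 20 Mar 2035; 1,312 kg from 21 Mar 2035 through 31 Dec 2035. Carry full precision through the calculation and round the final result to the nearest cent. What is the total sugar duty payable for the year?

1 Jan – 2 Mar 2035: 724 kg at £0.48/kg → £347.52
3 Mar – 20 Mar 2035: 23,421 kg at £0.13/kg → £3,044.73
21 Mar – 31 Dec 2035: 1,312 kg at £0.26/kg → £341.12

£3,733.37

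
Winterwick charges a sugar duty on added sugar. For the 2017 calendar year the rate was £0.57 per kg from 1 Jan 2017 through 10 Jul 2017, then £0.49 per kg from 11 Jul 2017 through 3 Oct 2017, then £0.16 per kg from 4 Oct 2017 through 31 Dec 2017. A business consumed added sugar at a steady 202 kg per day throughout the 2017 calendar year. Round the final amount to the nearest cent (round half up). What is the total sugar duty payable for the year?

1 Jan – 10 Jul 2017: 191 days × 202 kg/day = 38,582 kg at £0.57/kg → £21,991.74
11 Jul – 3 Oct 2017: 85 days × 202 kg/day = 17,170 kg at £0.49/kg → £8,413.30
4 Oct – 31 Dec 2017: 89 days × 202 kg/day = 17,978 kg at £0.16/kg → £2,876.48

£33,281.52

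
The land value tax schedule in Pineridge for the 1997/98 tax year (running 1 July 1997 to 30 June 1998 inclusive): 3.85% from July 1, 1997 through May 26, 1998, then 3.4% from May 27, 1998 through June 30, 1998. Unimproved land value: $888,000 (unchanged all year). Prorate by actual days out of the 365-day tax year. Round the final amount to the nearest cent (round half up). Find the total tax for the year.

July 1, 1997 – May 26, 1998: 330 days at 3.85% → $888,000 × 3.85% × 330/365 = $30,909.6986
May 27 – June 30, 1998: 35 days at 3.4% → $888,000 × 3.4% × 35/365 = $2,895.1233
Total = $33,804.8219

$33,804.82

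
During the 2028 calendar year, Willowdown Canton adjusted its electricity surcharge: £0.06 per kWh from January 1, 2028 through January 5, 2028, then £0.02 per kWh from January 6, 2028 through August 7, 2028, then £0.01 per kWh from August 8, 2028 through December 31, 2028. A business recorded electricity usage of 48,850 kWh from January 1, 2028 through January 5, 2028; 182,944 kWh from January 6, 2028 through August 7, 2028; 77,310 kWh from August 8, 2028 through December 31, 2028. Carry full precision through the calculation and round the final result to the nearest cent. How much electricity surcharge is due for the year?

£7,362.98

January 1 – January 5, 2028: 48,850 kWh at £0.06/kWh → £2,931.00
January 6 – August 7, 2028: 182,944 kWh at £0.02/kWh → £3,658.88
August 8 – December 31, 2028: 77,310 kWh at £0.01/kWh → £773.10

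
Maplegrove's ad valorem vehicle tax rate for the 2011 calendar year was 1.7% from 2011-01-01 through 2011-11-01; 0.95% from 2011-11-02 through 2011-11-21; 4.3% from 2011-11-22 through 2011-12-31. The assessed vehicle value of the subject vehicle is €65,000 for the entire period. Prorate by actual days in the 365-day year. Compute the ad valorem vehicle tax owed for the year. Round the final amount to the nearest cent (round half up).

€1,263.49

2011-01-01 to 2011-11-01: 305 days at 1.7% → €65,000 × 1.7% × 305/365 = €923.3562
2011-11-02 to 2011-11-21: 20 days at 0.95% → €65,000 × 0.95% × 20/365 = €33.8356
2011-11-22 to 2011-12-31: 40 days at 4.3% → €65,000 × 4.3% × 40/365 = €306.3014
Total = €1,263.4932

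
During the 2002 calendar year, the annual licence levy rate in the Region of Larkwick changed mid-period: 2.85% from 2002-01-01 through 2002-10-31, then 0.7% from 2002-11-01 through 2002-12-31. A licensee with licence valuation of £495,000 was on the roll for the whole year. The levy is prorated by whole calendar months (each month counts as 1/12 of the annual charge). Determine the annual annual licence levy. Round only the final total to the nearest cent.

£12,333.75

2002-01-01 to 2002-10-31: 10 months at 2.85% → £495,000 × 2.85% × 10/12 = £11,756.2500
2002-11-01 to 2002-12-31: 2 months at 0.7% → £495,000 × 0.7% × 2/12 = £577.5000
Total = £12,333.7500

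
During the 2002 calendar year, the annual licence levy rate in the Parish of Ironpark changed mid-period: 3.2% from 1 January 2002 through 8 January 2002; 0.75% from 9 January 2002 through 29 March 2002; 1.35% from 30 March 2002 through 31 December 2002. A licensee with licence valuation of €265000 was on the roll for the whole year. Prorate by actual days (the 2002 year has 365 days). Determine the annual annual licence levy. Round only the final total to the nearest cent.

€3336.46

1 January – 8 January 2002: 8 days at 3.2% → €265000 × 3.2% × 8/365 = €185.8630
9 January – 29 March 2002: 80 days at 0.75% → €265000 × 0.75% × 80/365 = €435.6164
30 March – 31 December 2002: 277 days at 1.35% → €265000 × 1.35% × 277/365 = €2714.9795
Total = €3336.4589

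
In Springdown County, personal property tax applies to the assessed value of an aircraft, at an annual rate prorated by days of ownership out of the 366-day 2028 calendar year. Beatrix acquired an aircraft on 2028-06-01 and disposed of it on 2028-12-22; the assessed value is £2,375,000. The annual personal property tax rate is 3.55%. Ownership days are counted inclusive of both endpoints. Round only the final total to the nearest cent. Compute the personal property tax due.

£47,224.21

Days held (2028-06-01 to 2028-12-22): 205 out of 366
Tax = £2,375,000 × 3.55% × 205/366 = £47,224.2145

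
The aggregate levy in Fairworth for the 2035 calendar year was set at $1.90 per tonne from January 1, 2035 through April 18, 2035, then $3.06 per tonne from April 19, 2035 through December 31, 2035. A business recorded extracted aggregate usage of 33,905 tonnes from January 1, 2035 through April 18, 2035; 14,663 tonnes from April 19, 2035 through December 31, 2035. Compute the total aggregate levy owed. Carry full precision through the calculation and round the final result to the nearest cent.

$109,288.28

January 1 – April 18, 2035: 33,905 tonnes at $1.90/tonne → $64,419.50
April 19 – December 31, 2035: 14,663 tonnes at $3.06/tonne → $44,868.78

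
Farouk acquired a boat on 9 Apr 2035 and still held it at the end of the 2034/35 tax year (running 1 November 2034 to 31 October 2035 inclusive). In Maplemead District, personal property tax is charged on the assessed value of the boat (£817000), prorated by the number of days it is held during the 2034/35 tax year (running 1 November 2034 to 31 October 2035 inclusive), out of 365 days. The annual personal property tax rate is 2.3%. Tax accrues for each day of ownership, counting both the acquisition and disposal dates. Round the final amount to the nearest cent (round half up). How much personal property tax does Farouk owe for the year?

Days held (9 Apr – 31 Oct 2035): 206 out of 365
Tax = £817000 × 2.3% × 206/365 = £10605.3315

£10605.33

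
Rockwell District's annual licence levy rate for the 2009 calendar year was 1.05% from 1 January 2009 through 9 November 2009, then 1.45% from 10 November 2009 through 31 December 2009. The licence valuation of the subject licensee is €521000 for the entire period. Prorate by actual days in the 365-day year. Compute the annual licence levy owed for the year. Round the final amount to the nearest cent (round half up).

€5767.40

1 January – 9 November 2009: 313 days at 1.05% → €521000 × 1.05% × 313/365 = €4691.1411
10 November – 31 December 2009: 52 days at 1.45% → €521000 × 1.45% × 52/365 = €1076.2575
Total = €5767.3986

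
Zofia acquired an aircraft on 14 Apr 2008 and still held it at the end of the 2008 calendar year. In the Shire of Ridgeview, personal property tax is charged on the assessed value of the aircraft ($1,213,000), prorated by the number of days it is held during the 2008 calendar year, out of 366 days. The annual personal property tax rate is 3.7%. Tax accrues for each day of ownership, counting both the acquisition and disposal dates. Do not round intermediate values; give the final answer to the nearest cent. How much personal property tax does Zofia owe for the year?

$32,127.93

Days held (14 Apr – 31 Dec 2008): 262 out of 366
Tax = $1,213,000 × 3.7% × 262/366 = $32,127.9290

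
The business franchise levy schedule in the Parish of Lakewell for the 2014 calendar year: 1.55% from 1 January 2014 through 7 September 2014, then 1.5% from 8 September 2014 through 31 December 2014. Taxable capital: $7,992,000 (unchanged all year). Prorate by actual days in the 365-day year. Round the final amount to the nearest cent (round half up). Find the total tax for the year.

1 January – 7 September 2014: 250 days at 1.55% → $7,992,000 × 1.55% × 250/365 = $84,846.5753
8 September – 31 December 2014: 115 days at 1.5% → $7,992,000 × 1.5% × 115/365 = $37,770.4110
Total = $122,616.9863

$122,616.99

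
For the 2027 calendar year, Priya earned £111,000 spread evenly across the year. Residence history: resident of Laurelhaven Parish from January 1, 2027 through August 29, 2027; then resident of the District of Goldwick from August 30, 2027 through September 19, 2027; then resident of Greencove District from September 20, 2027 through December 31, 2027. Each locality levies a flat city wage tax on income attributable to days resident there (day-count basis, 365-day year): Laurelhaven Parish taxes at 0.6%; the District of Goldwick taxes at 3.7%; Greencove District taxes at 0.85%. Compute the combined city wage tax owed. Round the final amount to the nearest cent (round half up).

£942.28

Laurelhaven Parish, January 1 – August 29, 2027: 241 days → £111,000 × 0.6% × 241/365 = £439.7425
The District of Goldwick, August 30 – September 19, 2027: 21 days → £111,000 × 3.7% × 21/365 = £236.2932
Greencove District, September 20 – December 31, 2027: 103 days → £111,000 × 0.85% × 103/365 = £266.2479
Total = £942.2836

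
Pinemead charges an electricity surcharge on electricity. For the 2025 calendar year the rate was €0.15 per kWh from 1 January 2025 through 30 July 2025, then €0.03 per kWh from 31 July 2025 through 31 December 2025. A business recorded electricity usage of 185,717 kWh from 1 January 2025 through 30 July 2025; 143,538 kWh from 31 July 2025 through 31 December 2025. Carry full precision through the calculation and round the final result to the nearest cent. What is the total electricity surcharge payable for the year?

1 January – 30 July 2025: 185,717 kWh at €0.15/kWh → €27,857.55
31 July – 31 December 2025: 143,538 kWh at €0.03/kWh → €4,306.14

€32,163.69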